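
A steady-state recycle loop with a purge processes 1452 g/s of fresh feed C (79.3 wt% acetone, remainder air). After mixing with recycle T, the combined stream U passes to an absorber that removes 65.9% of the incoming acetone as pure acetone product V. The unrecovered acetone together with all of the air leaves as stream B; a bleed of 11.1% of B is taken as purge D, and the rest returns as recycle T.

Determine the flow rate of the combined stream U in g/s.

4360 g/s

air enters only via C and leaves only via the purge: 1452×0.207 = 0.111×(air in B), and the absorber passes all air, so air in U = air in B = 2707.8 g/s.
acetone in U: m_A = 1452×0.793 + (1−0.111)·(1−0.659)·m_A, so m_A = 1151.4/0.6969 = 1652.3 g/s.
U = 1652.3 + 2707.8 = 4360.1 g/s.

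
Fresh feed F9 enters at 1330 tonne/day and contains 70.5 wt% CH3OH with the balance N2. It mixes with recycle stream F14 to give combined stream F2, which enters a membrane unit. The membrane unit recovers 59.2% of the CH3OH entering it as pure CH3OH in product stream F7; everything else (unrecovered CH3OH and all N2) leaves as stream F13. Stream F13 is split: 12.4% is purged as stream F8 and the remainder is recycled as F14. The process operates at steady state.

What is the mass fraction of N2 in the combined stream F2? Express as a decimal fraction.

N2 enters only via F9 and leaves only via the purge: 1330×0.295 = 0.124×(N2 in F13), and the membrane unit passes all N2, so N2 in F2 = N2 in F13 = 3164.1 tonne/day.
CH3OH in F2: m_A = 1330×0.705 + (1−0.124)·(1−0.592)·m_A, so m_A = 937.65/0.6426 = 1459.2 tonne/day.
F2 = 1459.2 + 3164.1 = 4623.3 tonne/day.
N2 fraction in F2 = 3164.1/4623.3 = 0.684.

0.684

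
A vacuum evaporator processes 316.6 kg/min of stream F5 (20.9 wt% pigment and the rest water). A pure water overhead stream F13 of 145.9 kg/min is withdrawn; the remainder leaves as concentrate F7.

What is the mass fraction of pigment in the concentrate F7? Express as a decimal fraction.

pigment is not removed: 316.6×0.209 = 66.169 kg/min of pigment enters F7.
Concentrate = 316.6 − 145.9 = 170.7 kg/min.
Mass fraction = 66.169/170.7 = 0.388.

0.388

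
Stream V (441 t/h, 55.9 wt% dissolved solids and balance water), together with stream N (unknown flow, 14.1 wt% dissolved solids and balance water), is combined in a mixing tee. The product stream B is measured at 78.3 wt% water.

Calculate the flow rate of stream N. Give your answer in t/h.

1985 t/h

Let N be the unknown flow. Total out = 441 + N.
water balance: 194.48 + 0.859·N = 0.783·(441 + N)
(0.859 − 0.783)·N = 0.783×441 − 194.48 = 150.82
N = 150.82 / 0.076 = 1984.5 t/h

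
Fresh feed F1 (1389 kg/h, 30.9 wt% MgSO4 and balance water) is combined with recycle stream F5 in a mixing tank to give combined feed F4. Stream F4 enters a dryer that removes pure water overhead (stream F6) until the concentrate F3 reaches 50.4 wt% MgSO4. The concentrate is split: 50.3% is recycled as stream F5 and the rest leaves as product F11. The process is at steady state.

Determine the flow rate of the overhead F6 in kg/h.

Overall MgSO4 balance (none leaves overhead): MgSO4 in fresh feed = MgSO4 in product, i.e. 1389×0.309 = (1−0.503)·F3·0.504.
F3 = 429.2/(0.504×0.497) = 1713.5 kg/h.
Recycle F5 = 0.503×1713.5 = 861.87 kg/h.
Combined feed F4 = 1389 + 861.87 = 2250.9 kg/h.
Overhead F6 = F4 − F3 = 2250.9 − 1713.5 = 537.41 kg/h.

537.4 kg/h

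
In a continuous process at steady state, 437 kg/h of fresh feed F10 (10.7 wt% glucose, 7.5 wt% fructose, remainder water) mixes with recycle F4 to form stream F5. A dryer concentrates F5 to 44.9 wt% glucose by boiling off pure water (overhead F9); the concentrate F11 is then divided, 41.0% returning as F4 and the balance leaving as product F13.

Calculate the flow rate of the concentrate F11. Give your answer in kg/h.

176.5 kg/h

Overall glucose balance (none leaves overhead): glucose in fresh feed = glucose in product, i.e. 437×0.107 = (1−0.410)·F11·0.449.
F11 = 46.759/(0.449×0.590) = 176.51 kg/h.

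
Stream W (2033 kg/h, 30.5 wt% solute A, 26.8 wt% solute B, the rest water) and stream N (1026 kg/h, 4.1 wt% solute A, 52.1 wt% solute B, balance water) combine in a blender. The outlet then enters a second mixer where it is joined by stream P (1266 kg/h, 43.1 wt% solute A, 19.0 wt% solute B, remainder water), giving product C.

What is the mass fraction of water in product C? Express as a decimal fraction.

0.416

Overall, product flow = 4325 kg/h.
water in = 2033×0.427 + 1026×0.438 + 1266×0.379 = 1797.3 kg/h.
water fraction in C = 0.416.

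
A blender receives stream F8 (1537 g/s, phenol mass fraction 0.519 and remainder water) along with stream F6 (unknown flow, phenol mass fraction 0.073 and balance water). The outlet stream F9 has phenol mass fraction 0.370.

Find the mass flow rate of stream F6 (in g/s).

771.1 g/s

Let F6 be the unknown flow. Total out = 1537 + F6.
phenol balance: 797.7 + 0.073·F6 = 0.370·(1537 + F6)
(0.073 − 0.370)·F6 = 0.370×1537 − 797.7 = -229.01
F6 = -229.01 / -0.297 = 771.09 g/s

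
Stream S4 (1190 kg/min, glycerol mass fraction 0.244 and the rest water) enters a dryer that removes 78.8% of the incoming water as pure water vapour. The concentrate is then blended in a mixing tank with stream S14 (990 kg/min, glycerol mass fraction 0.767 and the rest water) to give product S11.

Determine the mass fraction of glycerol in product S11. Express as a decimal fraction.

Vapour removed = 0.788×0.756×1190 = 708.92 kg/min; concentrate = 481.08 kg/min.
glycerol reaching the mixer = 290.36 (from concentrate) + 990×0.767 = 1049.7 kg/min.
Product flow = 481.08 + 990 = 1471.1 kg/min; glycerol fraction = 0.714.

0.714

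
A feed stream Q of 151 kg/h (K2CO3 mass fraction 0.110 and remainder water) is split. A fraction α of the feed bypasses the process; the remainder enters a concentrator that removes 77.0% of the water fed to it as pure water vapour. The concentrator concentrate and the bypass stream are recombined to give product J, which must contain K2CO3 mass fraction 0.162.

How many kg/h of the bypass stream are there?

All 151×0.110 = 16.61 kg/h of K2CO3 reaches J, so J = 16.61/0.162 = 102.53 kg/h and vapour = 48.469 kg/h.
The evaporator receives (1−α)·151 of feed at 0.890 water and removes 0.770 of that water:
0.770×0.890×(1−α)×151 = 48.469
(1−α) = 48.469/103.48 = 0.4684;  α = 0.5316.
Bypass flow = 0.5316×151 = 80.273 kg/h.

80.27 kg/h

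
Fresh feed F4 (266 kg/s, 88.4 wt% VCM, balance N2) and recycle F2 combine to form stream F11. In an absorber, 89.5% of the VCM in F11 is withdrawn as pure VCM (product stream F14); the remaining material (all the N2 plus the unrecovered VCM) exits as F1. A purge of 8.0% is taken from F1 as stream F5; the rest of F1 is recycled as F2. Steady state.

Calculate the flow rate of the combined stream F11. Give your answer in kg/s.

646 kg/s

N2 enters only via F4 and leaves only via the purge: 266×0.116 = 0.080×(N2 in F1), and the absorber passes all N2, so N2 in F11 = N2 in F1 = 385.7 kg/s.
VCM in F11: m_A = 266×0.884 + (1−0.080)·(1−0.895)·m_A, so m_A = 235.14/0.9034 = 260.29 kg/s.
F11 = 260.29 + 385.7 = 645.99 kg/s.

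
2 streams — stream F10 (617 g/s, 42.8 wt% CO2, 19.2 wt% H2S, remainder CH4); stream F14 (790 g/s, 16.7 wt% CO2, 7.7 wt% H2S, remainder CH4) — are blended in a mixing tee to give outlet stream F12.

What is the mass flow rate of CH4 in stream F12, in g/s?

CH4 out = CH4 in = 617×0.380 + 790×0.756 = 831.7 g/s.

831.7 g/s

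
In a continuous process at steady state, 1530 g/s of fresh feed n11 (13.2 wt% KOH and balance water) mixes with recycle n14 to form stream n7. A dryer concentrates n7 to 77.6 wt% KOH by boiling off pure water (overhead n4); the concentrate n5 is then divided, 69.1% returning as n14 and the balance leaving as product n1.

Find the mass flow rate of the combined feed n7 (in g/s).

2112 g/s

Overall KOH balance (none leaves overhead): KOH in fresh feed = KOH in product, i.e. 1530×0.132 = (1−0.691)·n5·0.776.
n5 = 201.96/(0.776×0.309) = 842.26 g/s.
Recycle n14 = 0.691×842.26 = 582 g/s.
Combined feed n7 = 1530 + 582 = 2112 g/s.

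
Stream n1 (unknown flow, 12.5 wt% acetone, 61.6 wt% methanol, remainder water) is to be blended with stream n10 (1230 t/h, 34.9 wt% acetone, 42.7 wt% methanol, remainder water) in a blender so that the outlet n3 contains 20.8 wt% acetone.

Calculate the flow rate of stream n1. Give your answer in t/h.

Let n1 be the unknown flow. Total out = 1230 + n1.
acetone balance: 429.27 + 0.125·n1 = 0.208·(1230 + n1)
(0.125 − 0.208)·n1 = 0.208×1230 − 429.27 = -173.43
n1 = -173.43 / -0.083 = 2089.5 t/h

2090 t/h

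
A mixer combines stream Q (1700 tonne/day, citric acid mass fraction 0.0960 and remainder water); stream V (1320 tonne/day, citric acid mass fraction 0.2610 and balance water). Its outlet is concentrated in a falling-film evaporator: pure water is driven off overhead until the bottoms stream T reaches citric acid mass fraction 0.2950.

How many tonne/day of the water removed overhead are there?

citric acid entering = 1700×0.096 + 1320×0.261 = 507.72 tonne/day.
All citric acid reports to T, so T = 507.72/0.295 = 1721.1 tonne/day.
Total feed = 3020 tonne/day; overhead = 3020 − 1721.1 = 1298.9 tonne/day.

1299 tonne/day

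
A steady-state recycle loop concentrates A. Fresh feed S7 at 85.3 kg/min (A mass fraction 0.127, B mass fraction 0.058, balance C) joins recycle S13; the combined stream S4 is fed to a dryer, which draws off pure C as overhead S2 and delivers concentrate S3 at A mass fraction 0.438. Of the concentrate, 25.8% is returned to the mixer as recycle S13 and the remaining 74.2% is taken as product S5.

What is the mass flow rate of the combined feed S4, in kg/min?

Overall A balance (none leaves overhead): A in fresh feed = A in product, i.e. 85.3×0.127 = (1−0.258)·S3·0.438.
S3 = 10.833/(0.438×0.742) = 33.333 kg/min.
Recycle S13 = 0.258×33.333 = 8.5999 kg/min.
Combined feed S4 = 85.3 + 8.5999 = 93.9 kg/min.

93.9 kg/min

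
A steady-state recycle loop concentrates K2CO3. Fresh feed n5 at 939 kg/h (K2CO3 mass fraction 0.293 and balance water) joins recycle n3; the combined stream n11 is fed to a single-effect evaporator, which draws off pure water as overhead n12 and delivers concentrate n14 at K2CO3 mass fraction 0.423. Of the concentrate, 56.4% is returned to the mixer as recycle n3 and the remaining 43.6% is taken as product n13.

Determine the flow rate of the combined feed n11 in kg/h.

Overall K2CO3 balance (none leaves overhead): K2CO3 in fresh feed = K2CO3 in product, i.e. 939×0.293 = (1−0.564)·n14·0.423.
n14 = 275.13/(0.423×0.436) = 1491.8 kg/h.
Recycle n3 = 0.564×1491.8 = 841.37 kg/h.
Combined feed n11 = 939 + 841.37 = 1780.4 kg/h.

1780 kg/h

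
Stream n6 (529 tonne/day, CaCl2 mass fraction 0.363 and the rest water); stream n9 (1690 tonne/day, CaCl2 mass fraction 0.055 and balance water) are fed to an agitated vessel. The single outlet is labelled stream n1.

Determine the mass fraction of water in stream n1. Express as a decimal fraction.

Total flow out = 529 + 1690 = 2219 tonne/day.
water in = 529×0.637 + 1690×0.945 = 1934 tonne/day.
water mass fraction in n1 = 1934/2219 = 0.872.

0.872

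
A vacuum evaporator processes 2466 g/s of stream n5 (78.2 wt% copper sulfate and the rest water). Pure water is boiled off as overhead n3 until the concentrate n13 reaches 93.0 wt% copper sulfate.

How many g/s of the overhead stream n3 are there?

392.4 g/s

copper sulfate is conserved: 2466×0.782 = 1928.4 g/s all reports to the concentrate.
Concentrate = 1928.4/(target fraction) = 2073.6 g/s.
Overhead = 2466 − 2073.6 = 392.44 g/s.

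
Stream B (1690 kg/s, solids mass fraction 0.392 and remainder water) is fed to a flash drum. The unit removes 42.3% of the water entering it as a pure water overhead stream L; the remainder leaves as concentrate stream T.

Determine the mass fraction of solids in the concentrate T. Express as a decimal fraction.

0.528

solids is not removed: 1690×0.392 = 662.48 kg/s of solids enters T.
water entering = 1690×0.608 = 1027.5 kg/s; overhead removed = 0.423×1027.5 = 434.64 kg/s.
Concentrate = 1690 − 434.64 = 1255.4 kg/s.
Mass fraction = 662.48/1255.4 = 0.528.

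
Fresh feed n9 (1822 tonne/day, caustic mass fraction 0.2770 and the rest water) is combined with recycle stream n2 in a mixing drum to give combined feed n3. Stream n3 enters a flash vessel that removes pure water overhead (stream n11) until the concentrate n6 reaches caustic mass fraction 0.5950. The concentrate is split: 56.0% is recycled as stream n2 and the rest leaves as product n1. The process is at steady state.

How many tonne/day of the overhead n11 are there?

Overall caustic balance (none leaves overhead): caustic in fresh feed = caustic in product, i.e. 1822×0.277 = (1−0.560)·n6·0.595.
n6 = 504.69/(0.595×0.440) = 1927.8 tonne/day.
Recycle n2 = 0.560×1927.8 = 1079.6 tonne/day.
Combined feed n3 = 1822 + 1079.6 = 2901.6 tonne/day.
Overhead n11 = n3 − n6 = 2901.6 − 1927.8 = 973.77 tonne/day.

973.8 tonne/day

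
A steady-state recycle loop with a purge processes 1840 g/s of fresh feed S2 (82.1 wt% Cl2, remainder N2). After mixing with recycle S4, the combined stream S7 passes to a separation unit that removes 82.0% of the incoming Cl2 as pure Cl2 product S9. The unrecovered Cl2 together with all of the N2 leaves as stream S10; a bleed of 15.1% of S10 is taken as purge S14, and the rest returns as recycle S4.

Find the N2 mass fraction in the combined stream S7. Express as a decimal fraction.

N2 enters only via S2 and leaves only via the purge: 1840×0.179 = 0.151×(N2 in S10), and the separation unit passes all N2, so N2 in S7 = N2 in S10 = 2181.2 g/s.
Cl2 in S7: m_A = 1840×0.821 + (1−0.151)·(1−0.820)·m_A, so m_A = 1510.6/0.8472 = 1783.1 g/s.
S7 = 1783.1 + 2181.2 = 3964.3 g/s.
N2 fraction in S7 = 2181.2/3964.3 = 0.550.

0.550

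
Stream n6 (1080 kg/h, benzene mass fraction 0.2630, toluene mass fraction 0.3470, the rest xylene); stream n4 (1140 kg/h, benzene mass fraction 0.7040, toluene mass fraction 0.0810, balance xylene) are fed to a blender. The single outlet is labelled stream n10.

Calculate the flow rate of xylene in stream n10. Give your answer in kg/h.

xylene out = xylene in = 1080×0.390 + 1140×0.215 = 666.3 kg/h.

666.3 kg/h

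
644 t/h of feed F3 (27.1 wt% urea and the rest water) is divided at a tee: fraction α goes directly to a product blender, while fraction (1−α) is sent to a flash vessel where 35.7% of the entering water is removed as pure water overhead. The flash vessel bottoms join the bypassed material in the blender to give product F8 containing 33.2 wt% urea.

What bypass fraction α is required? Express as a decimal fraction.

All 644×0.271 = 174.52 t/h of urea reaches F8, so F8 = 174.52/0.332 = 525.67 t/h and vapour = 118.33 t/h.
The evaporator receives (1−α)·644 of feed at 0.729 water and removes 0.357 of that water:
0.357×0.729×(1−α)×644 = 118.33
(1−α) = 118.33/167.6 = 0.7060;  α = 0.2940.

0.294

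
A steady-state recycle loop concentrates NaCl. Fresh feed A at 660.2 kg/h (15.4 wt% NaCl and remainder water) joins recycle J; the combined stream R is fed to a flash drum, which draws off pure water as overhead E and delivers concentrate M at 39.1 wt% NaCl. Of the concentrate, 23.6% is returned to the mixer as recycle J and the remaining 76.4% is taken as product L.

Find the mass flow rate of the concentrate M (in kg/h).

Overall NaCl balance (none leaves overhead): NaCl in fresh feed = NaCl in product, i.e. 660.2×0.154 = (1−0.236)·M·0.391.
M = 101.67/(0.391×0.764) = 340.35 kg/h.

340.4 kg/h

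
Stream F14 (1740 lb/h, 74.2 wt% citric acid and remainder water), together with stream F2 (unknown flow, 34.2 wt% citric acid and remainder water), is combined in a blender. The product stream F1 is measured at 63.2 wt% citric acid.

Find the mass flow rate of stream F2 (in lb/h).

660 lb/h

Let F2 be the unknown flow. Total out = 1740 + F2.
citric acid balance: 1291.1 + 0.342·F2 = 0.632·(1740 + F2)
(0.342 − 0.632)·F2 = 0.632×1740 − 1291.1 = -191.4
F2 = -191.4 / -0.290 = 660 lb/h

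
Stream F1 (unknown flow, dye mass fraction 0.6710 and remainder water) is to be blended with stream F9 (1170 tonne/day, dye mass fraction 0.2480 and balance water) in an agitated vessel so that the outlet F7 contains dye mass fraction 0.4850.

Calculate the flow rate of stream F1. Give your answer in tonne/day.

1491 tonne/day

Let F1 be the unknown flow. Total out = 1170 + F1.
dye balance: 290.16 + 0.671·F1 = 0.485·(1170 + F1)
(0.671 − 0.485)·F1 = 0.485×1170 − 290.16 = 277.29
F1 = 277.29 / 0.186 = 1490.8 tonne/day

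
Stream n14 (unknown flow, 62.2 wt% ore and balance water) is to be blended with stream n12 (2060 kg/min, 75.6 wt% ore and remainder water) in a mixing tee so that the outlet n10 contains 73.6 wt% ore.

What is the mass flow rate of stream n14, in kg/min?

Let n14 be the unknown flow. Total out = 2060 + n14.
ore balance: 1557.4 + 0.622·n14 = 0.736·(2060 + n14)
(0.622 − 0.736)·n14 = 0.736×2060 − 1557.4 = -41.2
n14 = -41.2 / -0.114 = 361.4 kg/min

361.4 kg/min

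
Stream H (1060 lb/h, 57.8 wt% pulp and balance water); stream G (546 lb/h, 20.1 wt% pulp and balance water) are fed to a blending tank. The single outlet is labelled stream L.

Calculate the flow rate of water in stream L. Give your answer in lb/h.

water out = water in = 1060×0.422 + 546×0.799 = 883.57 lb/h.

883.6 lb/h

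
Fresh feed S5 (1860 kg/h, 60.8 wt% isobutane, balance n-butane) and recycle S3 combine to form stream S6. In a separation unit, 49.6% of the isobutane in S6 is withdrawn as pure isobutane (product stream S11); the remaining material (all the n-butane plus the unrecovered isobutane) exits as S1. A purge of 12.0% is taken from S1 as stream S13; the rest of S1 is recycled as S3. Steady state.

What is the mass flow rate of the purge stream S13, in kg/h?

852 kg/h

n-butane enters only via S5 and leaves only via the purge: 1860×0.392 = 0.120×(n-butane in S1), and the separation unit passes all n-butane, so n-butane in S6 = n-butane in S1 = 6076 kg/h.
isobutane in S6: m_A = 1860×0.608 + (1−0.120)·(1−0.496)·m_A, so m_A = 1130.9/0.5565 = 2032.2 kg/h.
S1 = (1−0.496)×2032.2 + 6076 = 7100.2 kg/h.
Purge S13 = 0.120×7100.2 = 852.03 kg/h.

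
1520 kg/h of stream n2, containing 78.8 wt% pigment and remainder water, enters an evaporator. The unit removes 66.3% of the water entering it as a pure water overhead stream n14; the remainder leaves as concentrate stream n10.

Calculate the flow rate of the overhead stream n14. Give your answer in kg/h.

213.6 kg/h

water entering = 1520×0.212 = 322.24 kg/h; overhead removed = 0.663×322.24 = 213.65 kg/h.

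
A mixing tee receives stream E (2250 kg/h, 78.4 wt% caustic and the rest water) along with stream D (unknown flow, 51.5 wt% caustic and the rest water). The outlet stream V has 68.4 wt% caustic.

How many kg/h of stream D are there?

1331 kg/h

Let D be the unknown flow. Total out = 2250 + D.
caustic balance: 1764 + 0.515·D = 0.684·(2250 + D)
(0.515 − 0.684)·D = 0.684×2250 − 1764 = -225
D = -225 / -0.169 = 1331.4 kg/h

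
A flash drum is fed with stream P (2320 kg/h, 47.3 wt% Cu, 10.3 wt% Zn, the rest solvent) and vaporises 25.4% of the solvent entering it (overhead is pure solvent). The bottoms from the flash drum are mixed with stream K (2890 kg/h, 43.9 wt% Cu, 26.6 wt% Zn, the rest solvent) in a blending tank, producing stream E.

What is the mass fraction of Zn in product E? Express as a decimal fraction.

Vapour removed = 0.254×0.424×2320 = 249.85 kg/h; concentrate = 2070.1 kg/h.
Zn reaching the mixer = 238.96 (from concentrate) + 2890×0.266 = 1007.7 kg/h.
Product flow = 2070.1 + 2890 = 4960.1 kg/h; Zn fraction = 0.203.

0.203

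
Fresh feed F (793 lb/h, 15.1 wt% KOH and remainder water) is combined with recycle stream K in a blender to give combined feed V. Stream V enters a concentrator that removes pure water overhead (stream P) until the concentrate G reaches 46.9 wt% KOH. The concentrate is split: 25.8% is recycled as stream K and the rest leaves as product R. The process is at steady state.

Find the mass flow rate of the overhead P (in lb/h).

537.7 lb/h

Overall KOH balance (none leaves overhead): KOH in fresh feed = KOH in product, i.e. 793×0.151 = (1−0.258)·G·0.469.
G = 119.74/(0.469×0.742) = 344.09 lb/h.
Recycle K = 0.258×344.09 = 88.775 lb/h.
Combined feed V = 793 + 88.775 = 881.78 lb/h.
Overhead P = V − G = 881.78 − 344.09 = 537.68 lb/h.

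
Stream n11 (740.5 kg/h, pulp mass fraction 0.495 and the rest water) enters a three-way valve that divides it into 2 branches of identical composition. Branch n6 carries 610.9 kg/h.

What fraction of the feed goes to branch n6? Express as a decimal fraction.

0.825

Fraction to n6 = 610.9/740.5 = 0.8250.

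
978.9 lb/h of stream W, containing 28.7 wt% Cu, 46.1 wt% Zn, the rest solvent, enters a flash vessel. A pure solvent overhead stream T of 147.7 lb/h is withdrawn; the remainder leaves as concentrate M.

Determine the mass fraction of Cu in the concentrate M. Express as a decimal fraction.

0.3380

Cu is not removed: 978.9×0.287 = 280.94 lb/h of Cu enters M.
Concentrate = 978.9 − 147.7 = 831.2 lb/h.
Mass fraction = 280.94/831.2 = 0.3380.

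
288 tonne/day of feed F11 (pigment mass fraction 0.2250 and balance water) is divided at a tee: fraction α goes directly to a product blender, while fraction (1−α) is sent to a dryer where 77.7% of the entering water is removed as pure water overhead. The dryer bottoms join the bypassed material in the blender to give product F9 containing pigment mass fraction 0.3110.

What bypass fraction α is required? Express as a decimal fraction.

All 288×0.225 = 64.8 tonne/day of pigment reaches F9, so F9 = 64.8/0.311 = 208.36 tonne/day and vapour = 79.64 tonne/day.
The evaporator receives (1−α)·288 of feed at 0.775 water and removes 0.777 of that water:
0.777×0.775×(1−α)×288 = 79.64
(1−α) = 79.64/173.43 = 0.4592;  α = 0.5408.

0.541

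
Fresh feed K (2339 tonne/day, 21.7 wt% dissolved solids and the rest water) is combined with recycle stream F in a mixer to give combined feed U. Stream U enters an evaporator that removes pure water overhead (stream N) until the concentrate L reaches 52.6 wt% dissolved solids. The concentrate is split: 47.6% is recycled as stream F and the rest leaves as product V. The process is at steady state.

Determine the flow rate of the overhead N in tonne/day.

Overall dissolved solids balance (none leaves overhead): dissolved solids in fresh feed = dissolved solids in product, i.e. 2339×0.217 = (1−0.476)·L·0.526.
L = 507.56/(0.526×0.524) = 1841.5 tonne/day.
Recycle F = 0.476×1841.5 = 876.56 tonne/day.
Combined feed U = 2339 + 876.56 = 3215.6 tonne/day.
Overhead N = U − L = 3215.6 − 1841.5 = 1374.1 tonne/day.

1374 tonne/day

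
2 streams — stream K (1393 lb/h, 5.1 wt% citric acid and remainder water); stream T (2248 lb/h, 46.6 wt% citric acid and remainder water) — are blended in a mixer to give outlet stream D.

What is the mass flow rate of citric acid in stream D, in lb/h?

1119 lb/h

citric acid out = citric acid in = 1393×0.051 + 2248×0.466 = 1118.6 lb/h.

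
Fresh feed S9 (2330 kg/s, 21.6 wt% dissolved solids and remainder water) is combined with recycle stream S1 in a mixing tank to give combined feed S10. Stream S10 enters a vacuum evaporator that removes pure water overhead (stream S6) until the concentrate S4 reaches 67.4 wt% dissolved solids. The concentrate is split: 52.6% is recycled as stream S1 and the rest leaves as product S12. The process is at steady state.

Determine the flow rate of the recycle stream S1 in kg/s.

828.6 kg/s

Overall dissolved solids balance (none leaves overhead): dissolved solids in fresh feed = dissolved solids in product, i.e. 2330×0.216 = (1−0.526)·S4·0.674.
S4 = 503.28/(0.674×0.474) = 1575.3 kg/s.
Recycle S1 = 0.526×1575.3 = 828.62 kg/s.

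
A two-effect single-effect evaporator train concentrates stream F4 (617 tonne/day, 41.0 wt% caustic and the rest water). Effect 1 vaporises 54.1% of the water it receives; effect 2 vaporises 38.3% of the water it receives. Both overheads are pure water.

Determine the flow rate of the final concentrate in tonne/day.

water in feed = 617×0.590 = 364.03 tonne/day.
After stage 1: water left = (1−0.541)×364.03 = 167.09; stream total = 420.06 tonne/day.
After stage 2: water left = (1−0.383)×167.09 = 103.09; final concentrate = 356.06 tonne/day.

356.1 tonne/day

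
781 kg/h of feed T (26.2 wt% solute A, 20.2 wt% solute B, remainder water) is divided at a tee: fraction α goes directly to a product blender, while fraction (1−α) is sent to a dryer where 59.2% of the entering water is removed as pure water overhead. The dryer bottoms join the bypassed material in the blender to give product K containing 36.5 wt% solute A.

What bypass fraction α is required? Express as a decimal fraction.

All 781×0.262 = 204.62 kg/h of solute A reaches K, so K = 204.62/0.365 = 560.61 kg/h and vapour = 220.39 kg/h.
The evaporator receives (1−α)·781 of feed at 0.536 water and removes 0.592 of that water:
0.592×0.536×(1−α)×781 = 220.39
(1−α) = 220.39/247.82 = 0.8893;  α = 0.1107.

0.111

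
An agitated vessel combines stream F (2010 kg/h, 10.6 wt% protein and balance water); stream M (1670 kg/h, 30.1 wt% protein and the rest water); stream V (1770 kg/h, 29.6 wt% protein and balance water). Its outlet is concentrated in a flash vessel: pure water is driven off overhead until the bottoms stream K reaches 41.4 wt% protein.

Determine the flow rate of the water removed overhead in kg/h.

protein entering = 2010×0.106 + 1670×0.301 + 1770×0.296 = 1239.6 kg/h.
All protein reports to K, so K = 1239.6/0.414 = 2994.3 kg/h.
Total feed = 5450 kg/h; overhead = 5450 − 2994.3 = 2455.7 kg/h.

2456 kg/h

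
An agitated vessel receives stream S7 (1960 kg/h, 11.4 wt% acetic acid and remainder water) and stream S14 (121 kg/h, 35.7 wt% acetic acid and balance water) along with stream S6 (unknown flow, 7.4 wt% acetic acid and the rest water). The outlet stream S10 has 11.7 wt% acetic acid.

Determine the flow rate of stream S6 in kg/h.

538.6 kg/h

Let S6 be the unknown flow. Total out = 2081 + S6.
acetic acid balance: 266.64 + 0.074·S6 = 0.117·(2081 + S6)
(0.074 − 0.117)·S6 = 0.117×2081 − 266.64 = -23.16
S6 = -23.16 / -0.043 = 538.6 kg/h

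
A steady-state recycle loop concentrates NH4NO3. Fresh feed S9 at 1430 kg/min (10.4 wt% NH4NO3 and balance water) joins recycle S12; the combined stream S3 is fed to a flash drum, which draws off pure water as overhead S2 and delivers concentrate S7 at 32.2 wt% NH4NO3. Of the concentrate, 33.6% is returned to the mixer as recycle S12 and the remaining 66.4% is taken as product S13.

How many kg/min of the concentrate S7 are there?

Overall NH4NO3 balance (none leaves overhead): NH4NO3 in fresh feed = NH4NO3 in product, i.e. 1430×0.104 = (1−0.336)·S7·0.322.
S7 = 148.72/(0.322×0.664) = 695.58 kg/min.

695.6 kg/min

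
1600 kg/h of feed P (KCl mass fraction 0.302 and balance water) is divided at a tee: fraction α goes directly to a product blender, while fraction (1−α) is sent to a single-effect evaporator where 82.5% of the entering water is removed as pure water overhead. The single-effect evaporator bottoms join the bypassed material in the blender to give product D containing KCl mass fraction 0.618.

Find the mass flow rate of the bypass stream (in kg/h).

179.3 kg/h

All 1600×0.302 = 483.2 kg/h of KCl reaches D, so D = 483.2/0.618 = 781.88 kg/h and vapour = 818.12 kg/h.
The evaporator receives (1−α)·1600 of feed at 0.698 water and removes 0.825 of that water:
0.825×0.698×(1−α)×1600 = 818.12
(1−α) = 818.12/921.36 = 0.8880;  α = 0.1120.
Bypass flow = 0.1120×1600 = 179.28 kg/h.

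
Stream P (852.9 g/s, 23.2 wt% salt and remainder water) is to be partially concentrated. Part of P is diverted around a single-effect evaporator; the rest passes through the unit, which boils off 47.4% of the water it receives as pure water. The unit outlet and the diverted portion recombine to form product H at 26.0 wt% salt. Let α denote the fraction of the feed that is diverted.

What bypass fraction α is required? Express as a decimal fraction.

All 852.9×0.232 = 197.87 g/s of salt reaches H, so H = 197.87/0.260 = 761.05 g/s and vapour = 91.851 g/s.
The evaporator receives (1−α)·852.9 of feed at 0.768 water and removes 0.474 of that water:
0.474×0.768×(1−α)×852.9 = 91.851
(1−α) = 91.851/310.48 = 0.2958;  α = 0.7042.

0.704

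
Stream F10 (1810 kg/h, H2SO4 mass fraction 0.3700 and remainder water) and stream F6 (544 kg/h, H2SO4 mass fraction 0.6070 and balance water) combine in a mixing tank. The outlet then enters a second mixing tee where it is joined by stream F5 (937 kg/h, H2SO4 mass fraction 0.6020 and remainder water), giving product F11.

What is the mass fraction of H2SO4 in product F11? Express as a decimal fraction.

Overall, product flow = 3291 kg/h.
H2SO4 in = 1810×0.370 + 544×0.607 + 937×0.602 = 1564 kg/h.
H2SO4 fraction in F11 = 0.4752.

0.4752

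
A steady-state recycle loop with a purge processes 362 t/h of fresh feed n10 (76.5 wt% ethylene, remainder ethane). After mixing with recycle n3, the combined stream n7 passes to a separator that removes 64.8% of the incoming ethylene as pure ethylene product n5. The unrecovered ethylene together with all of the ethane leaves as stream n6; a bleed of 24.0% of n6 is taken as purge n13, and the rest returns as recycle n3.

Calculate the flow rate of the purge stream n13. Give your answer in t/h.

117 t/h

ethane enters only via n10 and leaves only via the purge: 362×0.235 = 0.240×(ethane in n6), and the separator passes all ethane, so ethane in n7 = ethane in n6 = 354.46 t/h.
ethylene in n7: m_A = 362×0.765 + (1−0.240)·(1−0.648)·m_A, so m_A = 276.93/0.7325 = 378.07 t/h.
n6 = (1−0.648)×378.07 + 354.46 = 487.54 t/h.
Purge n13 = 0.240×487.54 = 117.01 t/h.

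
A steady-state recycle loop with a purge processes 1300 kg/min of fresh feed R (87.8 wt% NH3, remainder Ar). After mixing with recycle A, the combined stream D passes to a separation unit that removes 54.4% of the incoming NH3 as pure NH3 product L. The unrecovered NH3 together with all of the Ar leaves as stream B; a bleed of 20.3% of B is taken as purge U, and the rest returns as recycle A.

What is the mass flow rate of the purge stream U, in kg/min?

Ar enters only via R and leaves only via the purge: 1300×0.122 = 0.203×(Ar in B), and the separation unit passes all Ar, so Ar in D = Ar in B = 781.28 kg/min.
NH3 in D: m_A = 1300×0.878 + (1−0.203)·(1−0.544)·m_A, so m_A = 1141.4/0.6366 = 1793.1 kg/min.
B = (1−0.544)×1793.1 + 781.28 = 1598.9 kg/min.
Purge U = 0.203×1598.9 = 324.58 kg/min.

324.6 kg/min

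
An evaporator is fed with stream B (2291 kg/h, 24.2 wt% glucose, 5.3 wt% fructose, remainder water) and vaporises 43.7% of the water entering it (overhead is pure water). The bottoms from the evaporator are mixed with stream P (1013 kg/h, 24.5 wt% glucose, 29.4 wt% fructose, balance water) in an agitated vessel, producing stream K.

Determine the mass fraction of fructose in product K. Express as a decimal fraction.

Vapour removed = 0.437×0.705×2291 = 705.82 kg/h; concentrate = 1585.2 kg/h.
fructose reaching the mixer = 121.42 (from concentrate) + 1013×0.294 = 419.25 kg/h.
Product flow = 1585.2 + 1013 = 2598.2 kg/h; fructose fraction = 0.161.

0.161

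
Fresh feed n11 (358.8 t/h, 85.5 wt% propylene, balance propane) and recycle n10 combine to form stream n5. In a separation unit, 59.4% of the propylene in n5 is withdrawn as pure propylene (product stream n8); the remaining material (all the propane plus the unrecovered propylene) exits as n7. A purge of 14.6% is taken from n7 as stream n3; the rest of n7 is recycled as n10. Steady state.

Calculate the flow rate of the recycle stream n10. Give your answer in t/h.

propane enters only via n11 and leaves only via the purge: 358.8×0.145 = 0.146×(propane in n7), and the separation unit passes all propane, so propane in n5 = propane in n7 = 356.34 t/h.
propylene in n5: m_A = 358.8×0.855 + (1−0.146)·(1−0.594)·m_A, so m_A = 306.77/0.6533 = 469.59 t/h.
n7 = (1−0.594)×469.59 + 356.34 = 547 t/h.
Recycle n10 = (1−0.146)×547 = 467.14 t/h.

467.1 t/h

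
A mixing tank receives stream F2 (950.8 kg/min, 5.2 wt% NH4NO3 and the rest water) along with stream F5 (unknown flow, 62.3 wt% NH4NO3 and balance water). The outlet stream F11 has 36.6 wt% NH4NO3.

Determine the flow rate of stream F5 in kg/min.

1162 kg/min

Let F5 be the unknown flow. Total out = 950.8 + F5.
NH4NO3 balance: 49.442 + 0.623·F5 = 0.366·(950.8 + F5)
(0.623 − 0.366)·F5 = 0.366×950.8 − 49.442 = 298.55
F5 = 298.55 / 0.257 = 1161.7 kg/min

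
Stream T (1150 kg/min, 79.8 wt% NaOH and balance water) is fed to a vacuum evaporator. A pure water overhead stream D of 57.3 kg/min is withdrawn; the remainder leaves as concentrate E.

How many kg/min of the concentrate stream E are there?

Concentrate = 1150 − 57.3 = 1092.7 kg/min.

1093 kg/min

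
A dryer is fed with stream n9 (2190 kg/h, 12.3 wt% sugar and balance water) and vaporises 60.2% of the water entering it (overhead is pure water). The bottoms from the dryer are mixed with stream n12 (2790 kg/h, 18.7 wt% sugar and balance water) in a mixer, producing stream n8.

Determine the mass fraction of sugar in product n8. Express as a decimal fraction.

0.207

Vapour removed = 0.602×0.877×2190 = 1156.2 kg/h; concentrate = 1033.8 kg/h.
sugar reaching the mixer = 269.37 (from concentrate) + 2790×0.187 = 791.1 kg/h.
Product flow = 1033.8 + 2790 = 3823.8 kg/h; sugar fraction = 0.207.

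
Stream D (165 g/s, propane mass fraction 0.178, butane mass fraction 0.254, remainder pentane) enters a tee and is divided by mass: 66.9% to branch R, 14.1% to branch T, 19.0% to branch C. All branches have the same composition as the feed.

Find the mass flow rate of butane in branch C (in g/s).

Branch C total = 0.190×165 = 31.35 g/s.
butane in C = 0.254×31.35 = 7.9629 g/s.

7.963 g/s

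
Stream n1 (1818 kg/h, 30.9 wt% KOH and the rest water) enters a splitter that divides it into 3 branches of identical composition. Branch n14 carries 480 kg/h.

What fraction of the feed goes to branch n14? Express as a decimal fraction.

Fraction to n14 = 480/1818 = 0.2640.

0.264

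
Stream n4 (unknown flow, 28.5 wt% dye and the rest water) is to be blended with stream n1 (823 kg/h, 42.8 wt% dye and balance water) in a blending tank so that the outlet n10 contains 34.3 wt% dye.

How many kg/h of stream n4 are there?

Let n4 be the unknown flow. Total out = 823 + n4.
dye balance: 352.24 + 0.285·n4 = 0.343·(823 + n4)
(0.285 − 0.343)·n4 = 0.343×823 − 352.24 = -69.955
n4 = -69.955 / -0.058 = 1206.1 kg/h

1206 kg/h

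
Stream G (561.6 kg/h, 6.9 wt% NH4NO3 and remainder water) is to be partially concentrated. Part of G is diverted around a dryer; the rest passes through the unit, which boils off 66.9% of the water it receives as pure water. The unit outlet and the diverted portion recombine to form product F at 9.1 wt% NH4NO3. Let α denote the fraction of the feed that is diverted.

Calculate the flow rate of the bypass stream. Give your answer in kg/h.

All 561.6×0.069 = 38.75 kg/h of NH4NO3 reaches F, so F = 38.75/0.091 = 425.83 kg/h and vapour = 135.77 kg/h.
The evaporator receives (1−α)·561.6 of feed at 0.931 water and removes 0.669 of that water:
0.669×0.931×(1−α)×561.6 = 135.77
(1−α) = 135.77/349.79 = 0.3882;  α = 0.6118.
Bypass flow = 0.6118×561.6 = 343.61 kg/h.

343.6 kg/h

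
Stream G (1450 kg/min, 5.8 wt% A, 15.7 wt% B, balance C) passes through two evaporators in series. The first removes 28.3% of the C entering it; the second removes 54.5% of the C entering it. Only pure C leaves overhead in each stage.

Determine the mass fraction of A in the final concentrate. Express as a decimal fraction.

0.123

C in feed = 1450×0.785 = 1138.2 kg/min.
After stage 1: C left = (1−0.283)×1138.2 = 816.13; stream total = 1127.9 kg/min.
After stage 2: C left = (1−0.545)×816.13 = 371.34; final concentrate = 683.09 kg/min.
A fraction = 84.1/683.09 = 0.123.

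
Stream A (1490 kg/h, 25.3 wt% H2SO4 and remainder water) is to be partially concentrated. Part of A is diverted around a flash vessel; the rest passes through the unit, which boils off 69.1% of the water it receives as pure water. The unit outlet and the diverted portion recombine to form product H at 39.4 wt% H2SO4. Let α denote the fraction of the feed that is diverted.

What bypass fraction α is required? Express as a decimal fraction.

All 1490×0.253 = 376.97 kg/h of H2SO4 reaches H, so H = 376.97/0.394 = 956.78 kg/h and vapour = 533.22 kg/h.
The evaporator receives (1−α)·1490 of feed at 0.747 water and removes 0.691 of that water:
0.691×0.747×(1−α)×1490 = 533.22
(1−α) = 533.22/769.1 = 0.6933;  α = 0.3067.

0.307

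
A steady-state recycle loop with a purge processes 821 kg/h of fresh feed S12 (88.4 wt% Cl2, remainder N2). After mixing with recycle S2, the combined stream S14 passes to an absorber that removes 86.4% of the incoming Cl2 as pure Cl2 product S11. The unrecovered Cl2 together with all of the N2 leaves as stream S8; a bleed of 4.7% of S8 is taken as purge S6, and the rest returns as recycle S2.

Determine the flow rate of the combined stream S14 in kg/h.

2860 kg/h

N2 enters only via S12 and leaves only via the purge: 821×0.116 = 0.047×(N2 in S8), and the absorber passes all N2, so N2 in S14 = N2 in S8 = 2026.3 kg/h.
Cl2 in S14: m_A = 821×0.884 + (1−0.047)·(1−0.864)·m_A, so m_A = 725.76/0.8704 = 833.84 kg/h.
S14 = 833.84 + 2026.3 = 2860.1 kg/h.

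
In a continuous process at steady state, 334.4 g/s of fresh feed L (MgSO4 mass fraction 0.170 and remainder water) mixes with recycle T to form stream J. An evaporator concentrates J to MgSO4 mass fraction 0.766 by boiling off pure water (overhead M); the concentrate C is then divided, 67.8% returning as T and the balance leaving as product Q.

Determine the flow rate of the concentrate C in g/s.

Overall MgSO4 balance (none leaves overhead): MgSO4 in fresh feed = MgSO4 in product, i.e. 334.4×0.170 = (1−0.678)·C·0.766.
C = 56.848/(0.766×0.322) = 230.48 g/s.

230.5 g/s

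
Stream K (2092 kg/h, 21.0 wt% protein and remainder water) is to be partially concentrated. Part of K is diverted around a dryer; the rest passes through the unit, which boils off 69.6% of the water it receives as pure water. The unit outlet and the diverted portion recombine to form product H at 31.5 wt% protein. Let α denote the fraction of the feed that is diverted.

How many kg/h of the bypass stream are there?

All 2092×0.210 = 439.32 kg/h of protein reaches H, so H = 439.32/0.315 = 1394.7 kg/h and vapour = 697.33 kg/h.
The evaporator receives (1−α)·2092 of feed at 0.790 water and removes 0.696 of that water:
0.696×0.790×(1−α)×2092 = 697.33
(1−α) = 697.33/1150.3 = 0.6062;  α = 0.3938.
Bypass flow = 0.3938×2092 = 823.75 kg/h.

823.8 kg/h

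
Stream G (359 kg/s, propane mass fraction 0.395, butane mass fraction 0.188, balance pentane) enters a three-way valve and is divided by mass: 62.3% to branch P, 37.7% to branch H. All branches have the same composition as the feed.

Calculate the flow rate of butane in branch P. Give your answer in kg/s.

Branch P total = 0.623×359 = 223.66 kg/s.
butane in P = 0.188×223.66 = 42.048 kg/s.

42.05 kg/s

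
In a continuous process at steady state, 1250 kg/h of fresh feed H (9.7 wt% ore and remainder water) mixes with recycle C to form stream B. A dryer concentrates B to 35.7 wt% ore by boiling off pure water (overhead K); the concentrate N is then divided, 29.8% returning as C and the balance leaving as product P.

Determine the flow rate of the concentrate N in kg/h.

483.8 kg/h

Overall ore balance (none leaves overhead): ore in fresh feed = ore in product, i.e. 1250×0.097 = (1−0.298)·N·0.357.
N = 121.25/(0.357×0.702) = 483.81 kg/h.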